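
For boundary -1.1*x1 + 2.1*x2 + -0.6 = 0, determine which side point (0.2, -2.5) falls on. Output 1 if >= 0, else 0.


Compute -1.1 * 0.2 + 2.1 * -2.5 + -0.6
= -0.22 + -5.25 + -0.6
= -6.07
Since -6.07 < 0, the point is on the negative side.

0


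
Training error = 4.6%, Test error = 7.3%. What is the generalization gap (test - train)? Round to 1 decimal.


Generalization gap = test_error - train_error
= 7.3 - 4.6
= 2.7%
A moderate gap.

2.7


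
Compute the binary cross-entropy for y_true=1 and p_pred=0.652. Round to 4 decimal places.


For y=1: Loss = -log(p)
= -log(0.652)
= -(-0.4277)
= 0.4277

0.4277


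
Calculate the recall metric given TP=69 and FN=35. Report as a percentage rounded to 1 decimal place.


Recall = TP / (TP + FN) * 100
= 69 / (69 + 35)
= 69 / 104
= 0.6635
= 66.3%

66.3


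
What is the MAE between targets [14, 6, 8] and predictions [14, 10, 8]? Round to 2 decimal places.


Absolute errors: [0, 4, 0]
Sum of absolute errors = 4
MAE = 4 / 3 = 1.33

1.33


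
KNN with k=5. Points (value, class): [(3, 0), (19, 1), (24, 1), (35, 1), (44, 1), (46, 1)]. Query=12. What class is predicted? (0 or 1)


Distances from query 12:
Point 19 (class 1): distance = 7
Point 3 (class 0): distance = 9
Point 24 (class 1): distance = 12
Point 35 (class 1): distance = 23
Point 44 (class 1): distance = 32
K=5 nearest neighbors: classes = [1, 0, 1, 1, 1]
Votes for class 1: 4 / 5
Majority vote => class 1

1


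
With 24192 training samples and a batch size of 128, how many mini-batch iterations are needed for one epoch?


Iterations per epoch = dataset_size / batch_size
= 24192 / 128
= 189

189


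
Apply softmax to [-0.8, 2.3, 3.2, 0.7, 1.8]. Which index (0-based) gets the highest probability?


Softmax is a monotonic transformation, so it preserves the argmax.
We need to find the index of the maximum logit.
Index 0: -0.8
Index 1: 2.3
Index 2: 3.2
Index 3: 0.7
Index 4: 1.8
Maximum logit = 3.2 at index 2

2


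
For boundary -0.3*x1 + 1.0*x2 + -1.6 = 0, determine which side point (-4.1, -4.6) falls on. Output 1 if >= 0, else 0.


Compute -0.3 * -4.1 + 1.0 * -4.6 + -1.6
= 1.23 + -4.6 + -1.6
= -4.97
Since -4.97 < 0, the point is on the negative side.

0


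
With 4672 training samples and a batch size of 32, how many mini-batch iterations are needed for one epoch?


Iterations per epoch = dataset_size / batch_size
= 4672 / 32
= 146

146


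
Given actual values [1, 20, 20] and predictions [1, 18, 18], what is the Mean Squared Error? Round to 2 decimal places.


Differences: [0, 2, 2]
Squared errors: [0, 4, 4]
Sum of squared errors = 8
MSE = 8 / 3 = 2.67

2.67


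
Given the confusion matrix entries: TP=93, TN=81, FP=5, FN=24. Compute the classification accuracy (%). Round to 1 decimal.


Accuracy = (TP + TN) / (TP + TN + FP + FN) * 100
= (93 + 81) / (93 + 81 + 5 + 24)
= 174 / 203
= 0.8571
= 85.7%

85.7


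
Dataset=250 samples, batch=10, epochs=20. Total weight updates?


Iterations per epoch = 250 / 10 = 25
Total updates = iterations_per_epoch * epochs
= 25 * 20
= 500

500


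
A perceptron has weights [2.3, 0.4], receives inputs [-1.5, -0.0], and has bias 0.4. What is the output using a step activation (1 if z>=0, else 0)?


z = w . x + b
= 2.3*-1.5 + 0.4*-0.0 + 0.4
= -3.45 + -0.0 + 0.4
= -3.45 + 0.4
= -3.05
Since z = -3.05 < 0, output = 0

0


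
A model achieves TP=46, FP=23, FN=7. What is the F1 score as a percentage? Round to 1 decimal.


Precision = TP / (TP + FP) = 46 / 69 = 0.6667
Recall = TP / (TP + FN) = 46 / 53 = 0.8679
F1 = 2 * P * R / (P + R)
= 2 * 0.6667 * 0.8679 / (0.6667 + 0.8679)
= 1.1572 / 1.5346
= 0.7541
As percentage: 75.4%

75.4


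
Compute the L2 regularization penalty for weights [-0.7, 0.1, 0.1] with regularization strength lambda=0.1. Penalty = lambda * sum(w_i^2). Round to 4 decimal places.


Squaring each weight:
(-0.7)^2 = 0.49
0.1^2 = 0.01
0.1^2 = 0.01
Sum of squares = 0.51
Penalty = 0.1 * 0.51 = 0.0510

0.0510


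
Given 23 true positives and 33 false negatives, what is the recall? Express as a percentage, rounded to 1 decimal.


Recall = TP / (TP + FN) * 100
= 23 / (23 + 33)
= 23 / 56
= 0.4107
= 41.1%

41.1


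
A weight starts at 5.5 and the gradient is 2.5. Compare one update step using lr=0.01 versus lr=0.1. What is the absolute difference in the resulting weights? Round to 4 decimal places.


With lr=0.01: w_new = 5.5 - 0.01 * 2.5 = 5.475
With lr=0.1: w_new = 5.5 - 0.1 * 2.5 = 5.25
Absolute difference = |5.475 - 5.25|
= 0.2250

0.2250


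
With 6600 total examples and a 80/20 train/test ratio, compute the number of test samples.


Train samples = 6600 * 80% = 5280
Test samples = 6600 - 5280
= 1320

1320


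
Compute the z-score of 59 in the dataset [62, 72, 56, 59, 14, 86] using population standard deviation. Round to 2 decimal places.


Mean = (62 + 72 + 56 + 59 + 14 + 86) / 6 = 58.1667
Variance = sum((x_i - mean)^2) / n = 489.4722
Std = sqrt(489.4722) = 22.124
Z = (x - mean) / std
= (59 - 58.1667) / 22.124
= 0.8333 / 22.124
= 0.04

0.04


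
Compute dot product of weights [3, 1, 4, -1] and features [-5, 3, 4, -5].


Element-wise products:
3 * -5 = -15
1 * 3 = 3
4 * 4 = 16
-1 * -5 = 5
Sum = -15 + 3 + 16 + 5
= 9

9


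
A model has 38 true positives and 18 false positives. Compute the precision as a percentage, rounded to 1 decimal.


Precision = TP / (TP + FP) * 100
= 38 / (38 + 18)
= 38 / 56
= 0.6786
= 67.9%

67.9


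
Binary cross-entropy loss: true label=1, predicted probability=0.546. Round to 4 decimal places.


For y=1: Loss = -log(p)
= -log(0.546)
= -(-0.6051)
= 0.6051

0.6051


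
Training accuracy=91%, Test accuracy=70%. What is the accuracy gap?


Gap = train_accuracy - test_accuracy
= 91 - 70
= 21%
This large gap strongly indicates overfitting.

21


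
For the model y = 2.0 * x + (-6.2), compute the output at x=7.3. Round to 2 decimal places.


y = 2.0 * 7.3 + (-6.2)
= 14.6 + (-6.2)
= 8.40

8.40


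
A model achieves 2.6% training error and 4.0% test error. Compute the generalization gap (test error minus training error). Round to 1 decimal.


Generalization gap = test_error - train_error
= 4.0 - 2.6
= 1.4%
A small gap suggests good generalization.

1.4


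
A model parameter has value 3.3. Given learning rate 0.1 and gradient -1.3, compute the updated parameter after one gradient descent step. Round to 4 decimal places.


w_new = w_old - lr * gradient
= 3.3 - 0.1 * -1.3
= 3.3 - (-0.13)
= 3.4300

3.4300


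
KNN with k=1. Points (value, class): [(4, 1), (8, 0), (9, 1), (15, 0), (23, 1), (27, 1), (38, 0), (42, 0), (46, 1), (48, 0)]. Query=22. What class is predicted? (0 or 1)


Distances from query 22:
Point 23 (class 1): distance = 1
K=1 nearest neighbors: classes = [1]
Votes for class 1: 1 / 1
Majority vote => class 1

1


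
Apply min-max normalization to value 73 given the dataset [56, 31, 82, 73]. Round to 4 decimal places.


Min = 31, Max = 82
Range = 82 - 31 = 51
Scaled = (x - min) / (max - min)
= (73 - 31) / 51
= 42 / 51
= 0.8235

0.8235


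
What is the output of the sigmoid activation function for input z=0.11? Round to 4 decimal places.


sigmoid(z) = 1 / (1 + exp(-z))
exp(-(0.11)) = exp(-0.11) = 0.8958
1 + 0.8958 = 1.8958
1 / 1.8958 = 0.5275

0.5275


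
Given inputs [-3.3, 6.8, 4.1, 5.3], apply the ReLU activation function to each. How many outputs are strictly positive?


ReLU(x) = max(0, x) for each element:
ReLU(-3.3) = 0
ReLU(6.8) = 6.8
ReLU(4.1) = 4.1
ReLU(5.3) = 5.3
Active neurons (>0): 3

3


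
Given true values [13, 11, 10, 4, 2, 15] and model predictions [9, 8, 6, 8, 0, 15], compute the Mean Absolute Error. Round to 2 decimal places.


Absolute errors: [4, 3, 4, 4, 2, 0]
Sum of absolute errors = 17
MAE = 17 / 6 = 2.83

2.83


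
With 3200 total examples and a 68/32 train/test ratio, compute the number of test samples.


Train samples = 3200 * 68% = 2176
Test samples = 3200 - 2176
= 1024

1024


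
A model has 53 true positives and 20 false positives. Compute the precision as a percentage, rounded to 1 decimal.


Precision = TP / (TP + FP) * 100
= 53 / (53 + 20)
= 53 / 73
= 0.726
= 72.6%

72.6


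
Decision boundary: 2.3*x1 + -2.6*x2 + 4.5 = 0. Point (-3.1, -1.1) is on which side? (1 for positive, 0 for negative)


Compute 2.3 * -3.1 + -2.6 * -1.1 + 4.5
= -7.13 + 2.86 + 4.5
= 0.23
Since 0.23 >= 0, the point is on the positive side.

1


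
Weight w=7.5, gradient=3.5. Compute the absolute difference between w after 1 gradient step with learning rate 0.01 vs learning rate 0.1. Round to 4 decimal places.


With lr=0.01: w_new = 7.5 - 0.01 * 3.5 = 7.465
With lr=0.1: w_new = 7.5 - 0.1 * 3.5 = 7.15
Absolute difference = |7.465 - 7.15|
= 0.3150

0.3150


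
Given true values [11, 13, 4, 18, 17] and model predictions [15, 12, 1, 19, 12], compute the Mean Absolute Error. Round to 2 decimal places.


Absolute errors: [4, 1, 3, 1, 5]
Sum of absolute errors = 14
MAE = 14 / 5 = 2.80

2.80


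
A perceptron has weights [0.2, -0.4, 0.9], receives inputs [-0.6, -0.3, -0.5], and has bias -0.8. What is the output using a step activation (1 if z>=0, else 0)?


z = w . x + b
= 0.2*-0.6 + -0.4*-0.3 + 0.9*-0.5 + -0.8
= -0.12 + 0.12 + -0.45 + -0.8
= -0.45 + -0.8
= -1.25
Since z = -1.25 < 0, output = 0

0


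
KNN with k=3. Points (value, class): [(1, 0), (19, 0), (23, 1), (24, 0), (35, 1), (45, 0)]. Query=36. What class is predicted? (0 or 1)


Distances from query 36:
Point 35 (class 1): distance = 1
Point 45 (class 0): distance = 9
Point 24 (class 0): distance = 12
K=3 nearest neighbors: classes = [1, 0, 0]
Votes for class 1: 1 / 3
Majority vote => class 0

0


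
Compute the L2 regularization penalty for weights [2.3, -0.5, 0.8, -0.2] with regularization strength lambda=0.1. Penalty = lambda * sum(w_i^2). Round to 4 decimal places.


Squaring each weight:
2.3^2 = 5.29
(-0.5)^2 = 0.25
0.8^2 = 0.64
(-0.2)^2 = 0.04
Sum of squares = 6.22
Penalty = 0.1 * 6.22 = 0.6220

0.6220


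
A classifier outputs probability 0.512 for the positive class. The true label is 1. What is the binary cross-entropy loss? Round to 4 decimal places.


For y=1: Loss = -log(p)
= -log(0.512)
= -(-0.6694)
= 0.6694

0.6694


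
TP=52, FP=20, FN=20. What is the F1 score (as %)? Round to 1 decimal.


Precision = TP / (TP + FP) = 52 / 72 = 0.7222
Recall = TP / (TP + FN) = 52 / 72 = 0.7222
F1 = 2 * P * R / (P + R)
= 2 * 0.7222 * 0.7222 / (0.7222 + 0.7222)
= 1.0432 / 1.4444
= 0.7222
As percentage: 72.2%

72.2


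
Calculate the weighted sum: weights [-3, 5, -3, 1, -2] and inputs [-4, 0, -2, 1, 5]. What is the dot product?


Element-wise products:
-3 * -4 = 12
5 * 0 = 0
-3 * -2 = 6
1 * 1 = 1
-2 * 5 = -10
Sum = 12 + 0 + 6 + 1 + -10
= 9

9


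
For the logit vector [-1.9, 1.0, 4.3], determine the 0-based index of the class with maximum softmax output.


Softmax is a monotonic transformation, so it preserves the argmax.
We need to find the index of the maximum logit.
Index 0: -1.9
Index 1: 1.0
Index 2: 4.3
Maximum logit = 4.3 at index 2

2


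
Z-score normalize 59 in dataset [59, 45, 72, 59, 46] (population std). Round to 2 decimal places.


Mean = (59 + 45 + 72 + 59 + 46) / 5 = 56.2
Variance = sum((x_i - mean)^2) / n = 98.96
Std = sqrt(98.96) = 9.9479
Z = (x - mean) / std
= (59 - 56.2) / 9.9479
= 2.8 / 9.9479
= 0.28

0.28


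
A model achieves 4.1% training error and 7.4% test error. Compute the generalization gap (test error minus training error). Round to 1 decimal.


Generalization gap = test_error - train_error
= 7.4 - 4.1
= 3.3%
A moderate gap.

3.3


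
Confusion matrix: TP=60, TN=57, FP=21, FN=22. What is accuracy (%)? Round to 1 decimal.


Accuracy = (TP + TN) / (TP + TN + FP + FN) * 100
= (60 + 57) / (60 + 57 + 21 + 22)
= 117 / 160
= 0.7312
= 73.1%

73.1


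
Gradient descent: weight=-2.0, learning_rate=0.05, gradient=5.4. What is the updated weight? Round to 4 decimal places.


w_new = w_old - lr * gradient
= -2.0 - 0.05 * 5.4
= -2.0 - (0.27)
= -2.2700

-2.2700


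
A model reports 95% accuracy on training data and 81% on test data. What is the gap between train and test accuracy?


Gap = train_accuracy - test_accuracy
= 95 - 81
= 14%
This gap suggests the model is overfitting.

14


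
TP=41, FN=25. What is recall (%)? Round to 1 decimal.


Recall = TP / (TP + FN) * 100
= 41 / (41 + 25)
= 41 / 66
= 0.6212
= 62.1%

62.1


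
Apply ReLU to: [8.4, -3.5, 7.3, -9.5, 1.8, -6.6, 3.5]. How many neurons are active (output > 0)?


ReLU(x) = max(0, x) for each element:
ReLU(8.4) = 8.4
ReLU(-3.5) = 0
ReLU(7.3) = 7.3
ReLU(-9.5) = 0
ReLU(1.8) = 1.8
ReLU(-6.6) = 0
ReLU(3.5) = 3.5
Active neurons (>0): 4

4


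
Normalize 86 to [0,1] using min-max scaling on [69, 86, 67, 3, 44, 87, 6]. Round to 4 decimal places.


Min = 3, Max = 87
Range = 87 - 3 = 84
Scaled = (x - min) / (max - min)
= (86 - 3) / 84
= 83 / 84
= 0.9881

0.9881


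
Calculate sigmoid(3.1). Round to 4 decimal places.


sigmoid(z) = 1 / (1 + exp(-z))
exp(-(3.1)) = exp(-3.1) = 0.045
1 + 0.045 = 1.045
1 / 1.045 = 0.9569

0.9569


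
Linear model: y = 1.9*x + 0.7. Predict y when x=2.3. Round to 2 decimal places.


y = 1.9 * 2.3 + (0.7)
= 4.37 + (0.7)
= 5.07

5.07


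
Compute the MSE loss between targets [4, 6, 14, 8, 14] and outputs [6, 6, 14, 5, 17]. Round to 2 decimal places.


Differences: [-2, 0, 0, 3, -3]
Squared errors: [4, 0, 0, 9, 9]
Sum of squared errors = 22
MSE = 22 / 5 = 4.40

4.40


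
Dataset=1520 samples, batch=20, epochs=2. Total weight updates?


Iterations per epoch = 1520 / 20 = 76
Total updates = iterations_per_epoch * epochs
= 76 * 2
= 152

152


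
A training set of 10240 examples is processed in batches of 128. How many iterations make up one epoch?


Iterations per epoch = dataset_size / batch_size
= 10240 / 128
= 80

80


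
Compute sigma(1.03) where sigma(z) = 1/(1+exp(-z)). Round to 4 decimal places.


sigmoid(z) = 1 / (1 + exp(-z))
exp(-(1.03)) = exp(-1.03) = 0.357
1 + 0.357 = 1.357
1 / 1.357 = 0.7369

0.7369


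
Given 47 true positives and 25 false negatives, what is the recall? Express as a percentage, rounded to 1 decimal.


Recall = TP / (TP + FN) * 100
= 47 / (47 + 25)
= 47 / 72
= 0.6528
= 65.3%

65.3


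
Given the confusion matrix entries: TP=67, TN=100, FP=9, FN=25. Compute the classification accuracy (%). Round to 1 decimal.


Accuracy = (TP + TN) / (TP + TN + FP + FN) * 100
= (67 + 100) / (67 + 100 + 9 + 25)
= 167 / 201
= 0.8308
= 83.1%

83.1


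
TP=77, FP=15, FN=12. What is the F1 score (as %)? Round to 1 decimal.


Precision = TP / (TP + FP) = 77 / 92 = 0.837
Recall = TP / (TP + FN) = 77 / 89 = 0.8652
F1 = 2 * P * R / (P + R)
= 2 * 0.837 * 0.8652 / (0.837 + 0.8652)
= 1.4482 / 1.7021
= 0.8508
As percentage: 85.1%

85.1


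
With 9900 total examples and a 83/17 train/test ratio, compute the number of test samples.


Train samples = 9900 * 83% = 8217
Test samples = 9900 - 8217
= 1683

1683


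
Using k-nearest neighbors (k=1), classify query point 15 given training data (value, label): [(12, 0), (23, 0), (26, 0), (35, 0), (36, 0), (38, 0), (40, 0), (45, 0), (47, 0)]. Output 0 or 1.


Distances from query 15:
Point 12 (class 0): distance = 3
K=1 nearest neighbors: classes = [0]
Votes for class 1: 0 / 1
Majority vote => class 0

0


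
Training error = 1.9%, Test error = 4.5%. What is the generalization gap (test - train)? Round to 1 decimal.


Generalization gap = test_error - train_error
= 4.5 - 1.9
= 2.6%
A moderate gap.

2.6


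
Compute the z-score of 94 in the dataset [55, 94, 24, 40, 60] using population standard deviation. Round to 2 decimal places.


Mean = (55 + 94 + 24 + 40 + 60) / 5 = 54.6
Variance = sum((x_i - mean)^2) / n = 546.24
Std = sqrt(546.24) = 23.3718
Z = (x - mean) / std
= (94 - 54.6) / 23.3718
= 39.4 / 23.3718
= 1.69

1.69


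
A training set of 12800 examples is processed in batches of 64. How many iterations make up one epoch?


Iterations per epoch = dataset_size / batch_size
= 12800 / 64
= 200

200


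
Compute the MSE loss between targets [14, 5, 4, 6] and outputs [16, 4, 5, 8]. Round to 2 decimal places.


Differences: [-2, 1, -1, -2]
Squared errors: [4, 1, 1, 4]
Sum of squared errors = 10
MSE = 10 / 4 = 2.50

2.50


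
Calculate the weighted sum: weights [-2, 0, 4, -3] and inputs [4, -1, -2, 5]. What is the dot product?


Element-wise products:
-2 * 4 = -8
0 * -1 = 0
4 * -2 = -8
-3 * 5 = -15
Sum = -8 + 0 + -8 + -15
= -31

-31


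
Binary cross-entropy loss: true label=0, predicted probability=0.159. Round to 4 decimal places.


For y=0: Loss = -log(1-p)
= -log(1 - 0.159)
= -log(0.841)
= -(-0.1732)
= 0.1732

0.1732


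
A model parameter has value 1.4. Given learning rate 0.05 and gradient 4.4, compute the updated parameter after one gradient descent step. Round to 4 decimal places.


w_new = w_old - lr * gradient
= 1.4 - 0.05 * 4.4
= 1.4 - (0.22)
= 1.1800

1.1800


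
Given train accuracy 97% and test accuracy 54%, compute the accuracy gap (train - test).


Gap = train_accuracy - test_accuracy
= 97 - 54
= 43%
This large gap strongly indicates overfitting.

43


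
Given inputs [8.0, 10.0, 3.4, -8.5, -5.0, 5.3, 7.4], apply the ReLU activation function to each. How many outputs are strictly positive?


ReLU(x) = max(0, x) for each element:
ReLU(8.0) = 8.0
ReLU(10.0) = 10.0
ReLU(3.4) = 3.4
ReLU(-8.5) = 0
ReLU(-5.0) = 0
ReLU(5.3) = 5.3
ReLU(7.4) = 7.4
Active neurons (>0): 5

5


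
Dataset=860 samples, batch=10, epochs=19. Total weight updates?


Iterations per epoch = 860 / 10 = 86
Total updates = iterations_per_epoch * epochs
= 86 * 19
= 1634

1634


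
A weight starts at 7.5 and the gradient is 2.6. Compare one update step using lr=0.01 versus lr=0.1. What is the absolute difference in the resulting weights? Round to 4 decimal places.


With lr=0.01: w_new = 7.5 - 0.01 * 2.6 = 7.474
With lr=0.1: w_new = 7.5 - 0.1 * 2.6 = 7.24
Absolute difference = |7.474 - 7.24|
= 0.2340

0.2340


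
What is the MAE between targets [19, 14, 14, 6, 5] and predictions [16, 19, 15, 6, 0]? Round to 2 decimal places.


Absolute errors: [3, 5, 1, 0, 5]
Sum of absolute errors = 14
MAE = 14 / 5 = 2.80

2.80


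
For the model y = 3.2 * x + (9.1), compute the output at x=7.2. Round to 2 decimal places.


y = 3.2 * 7.2 + (9.1)
= 23.04 + (9.1)
= 32.14

32.14


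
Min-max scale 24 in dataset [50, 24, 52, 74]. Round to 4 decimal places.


Min = 24, Max = 74
Range = 74 - 24 = 50
Scaled = (x - min) / (max - min)
= (24 - 24) / 50
= 0 / 50
= 0.0000

0.0000


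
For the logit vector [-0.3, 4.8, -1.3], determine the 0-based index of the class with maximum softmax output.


Softmax is a monotonic transformation, so it preserves the argmax.
We need to find the index of the maximum logit.
Index 0: -0.3
Index 1: 4.8
Index 2: -1.3
Maximum logit = 4.8 at index 1

1


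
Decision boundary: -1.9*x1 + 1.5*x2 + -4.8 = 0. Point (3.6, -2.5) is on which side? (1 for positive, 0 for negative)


Compute -1.9 * 3.6 + 1.5 * -2.5 + -4.8
= -6.84 + -3.75 + -4.8
= -15.39
Since -15.39 < 0, the point is on the negative side.

0


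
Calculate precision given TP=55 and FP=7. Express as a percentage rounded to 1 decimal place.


Precision = TP / (TP + FP) * 100
= 55 / (55 + 7)
= 55 / 62
= 0.8871
= 88.7%

88.7


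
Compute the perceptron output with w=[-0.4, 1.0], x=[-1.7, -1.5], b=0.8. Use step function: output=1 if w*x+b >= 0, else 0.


z = w . x + b
= -0.4*-1.7 + 1.0*-1.5 + 0.8
= 0.68 + -1.5 + 0.8
= -0.82 + 0.8
= -0.02
Since z = -0.02 < 0, output = 0

0


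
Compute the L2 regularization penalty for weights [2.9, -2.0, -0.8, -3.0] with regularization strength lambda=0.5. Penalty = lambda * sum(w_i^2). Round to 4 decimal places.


Squaring each weight:
2.9^2 = 8.41
(-2.0)^2 = 4.0
(-0.8)^2 = 0.64
(-3.0)^2 = 9.0
Sum of squares = 22.05
Penalty = 0.5 * 22.05 = 11.0250

11.0250


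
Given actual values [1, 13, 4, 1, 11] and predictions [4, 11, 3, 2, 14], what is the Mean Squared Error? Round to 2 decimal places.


Differences: [-3, 2, 1, -1, -3]
Squared errors: [9, 4, 1, 1, 9]
Sum of squared errors = 24
MSE = 24 / 5 = 4.80

4.80


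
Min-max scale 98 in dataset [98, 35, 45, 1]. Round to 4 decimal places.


Min = 1, Max = 98
Range = 98 - 1 = 97
Scaled = (x - min) / (max - min)
= (98 - 1) / 97
= 97 / 97
= 1.0000

1.0000


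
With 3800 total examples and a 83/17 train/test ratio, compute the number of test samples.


Train samples = 3800 * 83% = 3154
Test samples = 3800 - 3154
= 646

646


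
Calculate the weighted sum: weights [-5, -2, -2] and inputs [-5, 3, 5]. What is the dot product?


Element-wise products:
-5 * -5 = 25
-2 * 3 = -6
-2 * 5 = -10
Sum = 25 + -6 + -10
= 9

9


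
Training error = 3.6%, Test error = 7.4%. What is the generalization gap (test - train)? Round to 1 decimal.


Generalization gap = test_error - train_error
= 7.4 - 3.6
= 3.8%
A moderate gap.

3.8


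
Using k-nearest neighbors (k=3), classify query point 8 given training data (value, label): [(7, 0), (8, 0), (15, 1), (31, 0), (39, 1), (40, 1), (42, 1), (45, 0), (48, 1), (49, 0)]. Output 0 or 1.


Distances from query 8:
Point 8 (class 0): distance = 0
Point 7 (class 0): distance = 1
Point 15 (class 1): distance = 7
K=3 nearest neighbors: classes = [0, 0, 1]
Votes for class 1: 1 / 3
Majority vote => class 0

0


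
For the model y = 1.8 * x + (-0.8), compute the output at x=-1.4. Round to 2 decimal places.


y = 1.8 * -1.4 + (-0.8)
= -2.52 + (-0.8)
= -3.32

-3.32


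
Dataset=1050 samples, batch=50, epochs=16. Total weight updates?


Iterations per epoch = 1050 / 50 = 21
Total updates = iterations_per_epoch * epochs
= 21 * 16
= 336

336


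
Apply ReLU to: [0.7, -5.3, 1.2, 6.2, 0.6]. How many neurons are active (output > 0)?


ReLU(x) = max(0, x) for each element:
ReLU(0.7) = 0.7
ReLU(-5.3) = 0
ReLU(1.2) = 1.2
ReLU(6.2) = 6.2
ReLU(0.6) = 0.6
Active neurons (>0): 4

4


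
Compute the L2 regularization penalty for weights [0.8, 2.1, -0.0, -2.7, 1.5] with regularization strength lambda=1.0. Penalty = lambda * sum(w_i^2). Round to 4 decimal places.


Squaring each weight:
0.8^2 = 0.64
2.1^2 = 4.41
(-0.0)^2 = 0.0
(-2.7)^2 = 7.29
1.5^2 = 2.25
Sum of squares = 14.59
Penalty = 1.0 * 14.59 = 14.5900

14.5900


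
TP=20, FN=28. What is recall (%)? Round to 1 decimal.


Recall = TP / (TP + FN) * 100
= 20 / (20 + 28)
= 20 / 48
= 0.4167
= 41.7%

41.7


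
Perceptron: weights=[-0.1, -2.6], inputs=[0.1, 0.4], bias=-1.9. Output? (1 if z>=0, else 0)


z = w . x + b
= -0.1*0.1 + -2.6*0.4 + -1.9
= -0.01 + -1.04 + -1.9
= -1.05 + -1.9
= -2.95
Since z = -2.95 < 0, output = 0

0


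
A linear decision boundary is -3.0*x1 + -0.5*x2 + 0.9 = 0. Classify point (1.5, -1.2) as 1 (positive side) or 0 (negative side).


Compute -3.0 * 1.5 + -0.5 * -1.2 + 0.9
= -4.5 + 0.6 + 0.9
= -3.0
Since -3.0 < 0, the point is on the negative side.

0


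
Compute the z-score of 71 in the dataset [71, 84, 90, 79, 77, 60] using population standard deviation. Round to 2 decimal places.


Mean = (71 + 84 + 90 + 79 + 77 + 60) / 6 = 76.8333
Variance = sum((x_i - mean)^2) / n = 91.1389
Std = sqrt(91.1389) = 9.5467
Z = (x - mean) / std
= (71 - 76.8333) / 9.5467
= -5.8333 / 9.5467
= -0.61

-0.61


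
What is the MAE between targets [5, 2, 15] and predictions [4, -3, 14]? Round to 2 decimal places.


Absolute errors: [1, 5, 1]
Sum of absolute errors = 7
MAE = 7 / 3 = 2.33

2.33


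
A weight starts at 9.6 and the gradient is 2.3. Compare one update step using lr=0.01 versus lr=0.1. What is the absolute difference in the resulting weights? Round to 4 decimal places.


With lr=0.01: w_new = 9.6 - 0.01 * 2.3 = 9.577
With lr=0.1: w_new = 9.6 - 0.1 * 2.3 = 9.37
Absolute difference = |9.577 - 9.37|
= 0.2070

0.2070


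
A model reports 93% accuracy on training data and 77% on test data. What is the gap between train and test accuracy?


Gap = train_accuracy - test_accuracy
= 93 - 77
= 16%
This gap suggests the model is overfitting.

16


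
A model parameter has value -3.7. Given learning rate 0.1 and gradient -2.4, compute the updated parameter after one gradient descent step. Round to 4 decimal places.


w_new = w_old - lr * gradient
= -3.7 - 0.1 * -2.4
= -3.7 - (-0.24)
= -3.4600

-3.4600


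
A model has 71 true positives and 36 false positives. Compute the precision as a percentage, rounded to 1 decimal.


Precision = TP / (TP + FP) * 100
= 71 / (71 + 36)
= 71 / 107
= 0.6636
= 66.4%

66.4


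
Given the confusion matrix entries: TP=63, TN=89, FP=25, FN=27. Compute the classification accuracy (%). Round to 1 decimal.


Accuracy = (TP + TN) / (TP + TN + FP + FN) * 100
= (63 + 89) / (63 + 89 + 25 + 27)
= 152 / 204
= 0.7451
= 74.5%

74.5


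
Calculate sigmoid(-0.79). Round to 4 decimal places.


sigmoid(z) = 1 / (1 + exp(-z))
exp(-(-0.79)) = exp(0.79) = 2.2034
1 + 2.2034 = 3.2034
1 / 3.2034 = 0.3122

0.3122


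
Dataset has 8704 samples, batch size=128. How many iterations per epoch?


Iterations per epoch = dataset_size / batch_size
= 8704 / 128
= 68

68


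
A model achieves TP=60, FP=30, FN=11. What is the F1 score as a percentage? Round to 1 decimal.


Precision = TP / (TP + FP) = 60 / 90 = 0.6667
Recall = TP / (TP + FN) = 60 / 71 = 0.8451
F1 = 2 * P * R / (P + R)
= 2 * 0.6667 * 0.8451 / (0.6667 + 0.8451)
= 1.1268 / 1.5117
= 0.7453
As percentage: 74.5%

74.5


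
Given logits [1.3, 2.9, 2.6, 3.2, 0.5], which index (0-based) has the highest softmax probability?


Softmax is a monotonic transformation, so it preserves the argmax.
We need to find the index of the maximum logit.
Index 0: 1.3
Index 1: 2.9
Index 2: 2.6
Index 3: 3.2
Index 4: 0.5
Maximum logit = 3.2 at index 3

3


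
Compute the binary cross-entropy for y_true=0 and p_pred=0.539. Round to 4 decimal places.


For y=0: Loss = -log(1-p)
= -log(1 - 0.539)
= -log(0.461)
= -(-0.7744)
= 0.7744

0.7744


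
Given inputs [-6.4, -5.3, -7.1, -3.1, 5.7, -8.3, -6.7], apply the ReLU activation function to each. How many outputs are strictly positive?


ReLU(x) = max(0, x) for each element:
ReLU(-6.4) = 0
ReLU(-5.3) = 0
ReLU(-7.1) = 0
ReLU(-3.1) = 0
ReLU(5.7) = 5.7
ReLU(-8.3) = 0
ReLU(-6.7) = 0
Active neurons (>0): 1

1


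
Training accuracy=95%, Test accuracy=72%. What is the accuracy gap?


Gap = train_accuracy - test_accuracy
= 95 - 72
= 23%
This large gap strongly indicates overfitting.

23


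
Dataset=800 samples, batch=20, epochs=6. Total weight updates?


Iterations per epoch = 800 / 20 = 40
Total updates = iterations_per_epoch * epochs
= 40 * 6
= 240

240


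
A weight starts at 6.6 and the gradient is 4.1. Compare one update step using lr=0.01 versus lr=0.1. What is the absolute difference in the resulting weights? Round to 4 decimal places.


With lr=0.01: w_new = 6.6 - 0.01 * 4.1 = 6.559
With lr=0.1: w_new = 6.6 - 0.1 * 4.1 = 6.19
Absolute difference = |6.559 - 6.19|
= 0.3690

0.3690


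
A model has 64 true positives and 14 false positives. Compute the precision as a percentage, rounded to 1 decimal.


Precision = TP / (TP + FP) * 100
= 64 / (64 + 14)
= 64 / 78
= 0.8205
= 82.1%

82.1


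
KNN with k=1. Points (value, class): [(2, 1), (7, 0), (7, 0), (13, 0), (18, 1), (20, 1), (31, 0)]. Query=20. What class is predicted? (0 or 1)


Distances from query 20:
Point 20 (class 1): distance = 0
K=1 nearest neighbors: classes = [1]
Votes for class 1: 1 / 1
Majority vote => class 1

1


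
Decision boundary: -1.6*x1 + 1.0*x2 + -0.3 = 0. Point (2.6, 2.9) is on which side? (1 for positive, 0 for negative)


Compute -1.6 * 2.6 + 1.0 * 2.9 + -0.3
= -4.16 + 2.9 + -0.3
= -1.56
Since -1.56 < 0, the point is on the negative side.

0


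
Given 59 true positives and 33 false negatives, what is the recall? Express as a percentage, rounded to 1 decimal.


Recall = TP / (TP + FN) * 100
= 59 / (59 + 33)
= 59 / 92
= 0.6413
= 64.1%

64.1


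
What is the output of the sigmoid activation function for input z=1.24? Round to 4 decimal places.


sigmoid(z) = 1 / (1 + exp(-z))
exp(-(1.24)) = exp(-1.24) = 0.2894
1 + 0.2894 = 1.2894
1 / 1.2894 = 0.7756

0.7756


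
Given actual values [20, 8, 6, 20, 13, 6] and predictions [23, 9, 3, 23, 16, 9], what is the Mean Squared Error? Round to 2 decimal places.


Differences: [-3, -1, 3, -3, -3, -3]
Squared errors: [9, 1, 9, 9, 9, 9]
Sum of squared errors = 46
MSE = 46 / 6 = 7.67

7.67


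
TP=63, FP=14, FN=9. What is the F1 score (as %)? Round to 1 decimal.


Precision = TP / (TP + FP) = 63 / 77 = 0.8182
Recall = TP / (TP + FN) = 63 / 72 = 0.875
F1 = 2 * P * R / (P + R)
= 2 * 0.8182 * 0.875 / (0.8182 + 0.875)
= 1.4318 / 1.6932
= 0.8456
As percentage: 84.6%

84.6


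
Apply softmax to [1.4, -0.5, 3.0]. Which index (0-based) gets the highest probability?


Softmax is a monotonic transformation, so it preserves the argmax.
We need to find the index of the maximum logit.
Index 0: 1.4
Index 1: -0.5
Index 2: 3.0
Maximum logit = 3.0 at index 2

2


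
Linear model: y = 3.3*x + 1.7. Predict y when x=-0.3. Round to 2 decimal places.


y = 3.3 * -0.3 + (1.7)
= -0.99 + (1.7)
= 0.71

0.71


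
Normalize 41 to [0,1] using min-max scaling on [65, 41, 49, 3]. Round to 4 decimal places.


Min = 3, Max = 65
Range = 65 - 3 = 62
Scaled = (x - min) / (max - min)
= (41 - 3) / 62
= 38 / 62
= 0.6129

0.6129


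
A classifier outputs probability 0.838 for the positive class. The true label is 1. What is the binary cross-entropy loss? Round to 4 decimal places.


For y=1: Loss = -log(p)
= -log(0.838)
= -(-0.1767)
= 0.1767

0.1767


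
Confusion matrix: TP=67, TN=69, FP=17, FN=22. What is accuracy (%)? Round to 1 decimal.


Accuracy = (TP + TN) / (TP + TN + FP + FN) * 100
= (67 + 69) / (67 + 69 + 17 + 22)
= 136 / 175
= 0.7771
= 77.7%

77.7


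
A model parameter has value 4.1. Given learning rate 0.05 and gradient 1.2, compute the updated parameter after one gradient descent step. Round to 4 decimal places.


w_new = w_old - lr * gradient
= 4.1 - 0.05 * 1.2
= 4.1 - (0.06)
= 4.0400

4.0400


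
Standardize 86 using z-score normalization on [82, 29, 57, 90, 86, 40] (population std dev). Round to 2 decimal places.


Mean = (82 + 29 + 57 + 90 + 86 + 40) / 6 = 64.0
Variance = sum((x_i - mean)^2) / n = 555.6667
Std = sqrt(555.6667) = 23.5726
Z = (x - mean) / std
= (86 - 64.0) / 23.5726
= 22.0 / 23.5726
= 0.93

0.93


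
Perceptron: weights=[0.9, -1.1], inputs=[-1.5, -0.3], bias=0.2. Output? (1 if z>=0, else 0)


z = w . x + b
= 0.9*-1.5 + -1.1*-0.3 + 0.2
= -1.35 + 0.33 + 0.2
= -1.02 + 0.2
= -0.82
Since z = -0.82 < 0, output = 0

0


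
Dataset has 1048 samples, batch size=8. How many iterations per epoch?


Iterations per epoch = dataset_size / batch_size
= 1048 / 8
= 131

131


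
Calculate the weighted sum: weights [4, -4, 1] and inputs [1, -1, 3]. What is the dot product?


Element-wise products:
4 * 1 = 4
-4 * -1 = 4
1 * 3 = 3
Sum = 4 + 4 + 3
= 11

11


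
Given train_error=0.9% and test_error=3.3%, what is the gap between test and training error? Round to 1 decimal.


Generalization gap = test_error - train_error
= 3.3 - 0.9
= 2.4%
A moderate gap.

2.4


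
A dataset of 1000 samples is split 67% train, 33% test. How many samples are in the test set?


Train samples = 1000 * 67% = 670
Test samples = 1000 - 670
= 330

330


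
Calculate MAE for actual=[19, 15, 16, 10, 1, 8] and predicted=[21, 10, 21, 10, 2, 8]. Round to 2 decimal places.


Absolute errors: [2, 5, 5, 0, 1, 0]
Sum of absolute errors = 13
MAE = 13 / 6 = 2.17

2.17


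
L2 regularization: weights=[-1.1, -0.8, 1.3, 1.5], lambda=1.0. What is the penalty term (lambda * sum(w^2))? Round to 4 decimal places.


Squaring each weight:
(-1.1)^2 = 1.21
(-0.8)^2 = 0.64
1.3^2 = 1.69
1.5^2 = 2.25
Sum of squares = 5.79
Penalty = 1.0 * 5.79 = 5.7900

5.7900


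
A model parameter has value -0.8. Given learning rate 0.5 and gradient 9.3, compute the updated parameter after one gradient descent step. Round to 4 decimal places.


w_new = w_old - lr * gradient
= -0.8 - 0.5 * 9.3
= -0.8 - (4.65)
= -5.4500

-5.4500


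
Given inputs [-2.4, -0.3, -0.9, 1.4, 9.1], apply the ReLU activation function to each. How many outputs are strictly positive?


ReLU(x) = max(0, x) for each element:
ReLU(-2.4) = 0
ReLU(-0.3) = 0
ReLU(-0.9) = 0
ReLU(1.4) = 1.4
ReLU(9.1) = 9.1
Active neurons (>0): 2

2


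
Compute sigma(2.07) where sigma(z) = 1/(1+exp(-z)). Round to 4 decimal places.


sigmoid(z) = 1 / (1 + exp(-z))
exp(-(2.07)) = exp(-2.07) = 0.1262
1 + 0.1262 = 1.1262
1 / 1.1262 = 0.8880

0.8880


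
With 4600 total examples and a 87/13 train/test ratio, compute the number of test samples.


Train samples = 4600 * 87% = 4002
Test samples = 4600 - 4002
= 598

598


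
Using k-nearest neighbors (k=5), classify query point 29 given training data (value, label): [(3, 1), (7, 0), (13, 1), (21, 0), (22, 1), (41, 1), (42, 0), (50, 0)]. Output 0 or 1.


Distances from query 29:
Point 22 (class 1): distance = 7
Point 21 (class 0): distance = 8
Point 41 (class 1): distance = 12
Point 42 (class 0): distance = 13
Point 13 (class 1): distance = 16
K=5 nearest neighbors: classes = [1, 0, 1, 0, 1]
Votes for class 1: 3 / 5
Majority vote => class 1

1


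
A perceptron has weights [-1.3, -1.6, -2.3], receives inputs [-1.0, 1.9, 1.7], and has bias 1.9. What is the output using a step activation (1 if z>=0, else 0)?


z = w . x + b
= -1.3*-1.0 + -1.6*1.9 + -2.3*1.7 + 1.9
= 1.3 + -3.04 + -3.91 + 1.9
= -5.65 + 1.9
= -3.75
Since z = -3.75 < 0, output = 0

0


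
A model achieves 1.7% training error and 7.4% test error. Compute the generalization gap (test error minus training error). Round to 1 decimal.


Generalization gap = test_error - train_error
= 7.4 - 1.7
= 5.7%
A moderate gap.

5.7


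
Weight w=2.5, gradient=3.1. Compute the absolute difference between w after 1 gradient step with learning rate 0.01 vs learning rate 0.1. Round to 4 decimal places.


With lr=0.01: w_new = 2.5 - 0.01 * 3.1 = 2.469
With lr=0.1: w_new = 2.5 - 0.1 * 3.1 = 2.19
Absolute difference = |2.469 - 2.19|
= 0.2790

0.2790


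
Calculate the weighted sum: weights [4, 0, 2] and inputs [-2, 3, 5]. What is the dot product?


Element-wise products:
4 * -2 = -8
0 * 3 = 0
2 * 5 = 10
Sum = -8 + 0 + 10
= 2

2


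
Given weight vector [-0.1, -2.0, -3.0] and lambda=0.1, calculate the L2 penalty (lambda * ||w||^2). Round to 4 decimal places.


Squaring each weight:
(-0.1)^2 = 0.01
(-2.0)^2 = 4.0
(-3.0)^2 = 9.0
Sum of squares = 13.01
Penalty = 0.1 * 13.01 = 1.3010

1.3010


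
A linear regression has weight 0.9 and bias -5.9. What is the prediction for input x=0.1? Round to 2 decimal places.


y = 0.9 * 0.1 + (-5.9)
= 0.09 + (-5.9)
= -5.81

-5.81


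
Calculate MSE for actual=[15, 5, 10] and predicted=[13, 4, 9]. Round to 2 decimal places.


Differences: [2, 1, 1]
Squared errors: [4, 1, 1]
Sum of squared errors = 6
MSE = 6 / 3 = 2.00

2.00


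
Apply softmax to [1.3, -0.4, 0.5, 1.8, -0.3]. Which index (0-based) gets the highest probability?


Softmax is a monotonic transformation, so it preserves the argmax.
We need to find the index of the maximum logit.
Index 0: 1.3
Index 1: -0.4
Index 2: 0.5
Index 3: 1.8
Index 4: -0.3
Maximum logit = 1.8 at index 3

3


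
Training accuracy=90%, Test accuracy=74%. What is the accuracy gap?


Gap = train_accuracy - test_accuracy
= 90 - 74
= 16%
This gap suggests the model is overfitting.

16


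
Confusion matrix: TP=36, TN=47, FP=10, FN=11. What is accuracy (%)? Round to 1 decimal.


Accuracy = (TP + TN) / (TP + TN + FP + FN) * 100
= (36 + 47) / (36 + 47 + 10 + 11)
= 83 / 104
= 0.7981
= 79.8%

79.8


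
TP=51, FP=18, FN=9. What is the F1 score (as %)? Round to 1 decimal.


Precision = TP / (TP + FP) = 51 / 69 = 0.7391
Recall = TP / (TP + FN) = 51 / 60 = 0.85
F1 = 2 * P * R / (P + R)
= 2 * 0.7391 * 0.85 / (0.7391 + 0.85)
= 1.2565 / 1.5891
= 0.7907
As percentage: 79.1%

79.1


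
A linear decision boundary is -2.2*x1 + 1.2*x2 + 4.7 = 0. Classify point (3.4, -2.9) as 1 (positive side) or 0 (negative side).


Compute -2.2 * 3.4 + 1.2 * -2.9 + 4.7
= -7.48 + -3.48 + 4.7
= -6.26
Since -6.26 < 0, the point is on the negative side.

0


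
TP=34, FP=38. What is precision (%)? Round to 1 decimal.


Precision = TP / (TP + FP) * 100
= 34 / (34 + 38)
= 34 / 72
= 0.4722
= 47.2%

47.2


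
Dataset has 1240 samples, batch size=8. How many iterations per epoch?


Iterations per epoch = dataset_size / batch_size
= 1240 / 8
= 155

155


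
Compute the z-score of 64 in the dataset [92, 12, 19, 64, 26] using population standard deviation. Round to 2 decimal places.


Mean = (92 + 12 + 19 + 64 + 26) / 5 = 42.6
Variance = sum((x_i - mean)^2) / n = 933.44
Std = sqrt(933.44) = 30.5523
Z = (x - mean) / std
= (64 - 42.6) / 30.5523
= 21.4 / 30.5523
= 0.70

0.70


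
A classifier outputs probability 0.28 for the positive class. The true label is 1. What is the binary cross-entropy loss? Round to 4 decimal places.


For y=1: Loss = -log(p)
= -log(0.28)
= -(-1.273)
= 1.2730

1.2730


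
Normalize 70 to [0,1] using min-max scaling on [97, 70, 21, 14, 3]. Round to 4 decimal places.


Min = 3, Max = 97
Range = 97 - 3 = 94
Scaled = (x - min) / (max - min)
= (70 - 3) / 94
= 67 / 94
= 0.7128

0.7128


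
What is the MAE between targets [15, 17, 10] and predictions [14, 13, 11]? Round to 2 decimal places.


Absolute errors: [1, 4, 1]
Sum of absolute errors = 6
MAE = 6 / 3 = 2.00

2.00


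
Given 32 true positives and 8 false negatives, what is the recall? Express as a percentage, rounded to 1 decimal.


Recall = TP / (TP + FN) * 100
= 32 / (32 + 8)
= 32 / 40
= 0.8
= 80.0%

80.0


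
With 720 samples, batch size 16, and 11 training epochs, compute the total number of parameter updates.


Iterations per epoch = 720 / 16 = 45
Total updates = iterations_per_epoch * epochs
= 45 * 11
= 495

495


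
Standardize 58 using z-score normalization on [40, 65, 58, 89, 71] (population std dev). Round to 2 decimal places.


Mean = (40 + 65 + 58 + 89 + 71) / 5 = 64.6
Variance = sum((x_i - mean)^2) / n = 257.04
Std = sqrt(257.04) = 16.0325
Z = (x - mean) / std
= (58 - 64.6) / 16.0325
= -6.6 / 16.0325
= -0.41

-0.41


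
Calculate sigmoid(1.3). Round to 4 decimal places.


sigmoid(z) = 1 / (1 + exp(-z))
exp(-(1.3)) = exp(-1.3) = 0.2725
1 + 0.2725 = 1.2725
1 / 1.2725 = 0.7858

0.7858


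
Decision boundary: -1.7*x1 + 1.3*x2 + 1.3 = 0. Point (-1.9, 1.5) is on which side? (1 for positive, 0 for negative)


Compute -1.7 * -1.9 + 1.3 * 1.5 + 1.3
= 3.23 + 1.95 + 1.3
= 6.48
Since 6.48 >= 0, the point is on the positive side.

1


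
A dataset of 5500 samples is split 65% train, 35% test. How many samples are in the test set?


Train samples = 5500 * 65% = 3575
Test samples = 5500 - 3575
= 1925

1925


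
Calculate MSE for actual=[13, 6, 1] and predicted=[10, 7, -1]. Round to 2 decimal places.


Differences: [3, -1, 2]
Squared errors: [9, 1, 4]
Sum of squared errors = 14
MSE = 14 / 3 = 4.67

4.67


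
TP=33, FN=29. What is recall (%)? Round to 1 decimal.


Recall = TP / (TP + FN) * 100
= 33 / (33 + 29)
= 33 / 62
= 0.5323
= 53.2%

53.2


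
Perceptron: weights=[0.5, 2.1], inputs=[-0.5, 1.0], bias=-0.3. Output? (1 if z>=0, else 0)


z = w . x + b
= 0.5*-0.5 + 2.1*1.0 + -0.3
= -0.25 + 2.1 + -0.3
= 1.85 + -0.3
= 1.55
Since z = 1.55 >= 0, output = 1

1


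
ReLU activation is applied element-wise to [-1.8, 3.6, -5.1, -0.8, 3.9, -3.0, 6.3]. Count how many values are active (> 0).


ReLU(x) = max(0, x) for each element:
ReLU(-1.8) = 0
ReLU(3.6) = 3.6
ReLU(-5.1) = 0
ReLU(-0.8) = 0
ReLU(3.9) = 3.9
ReLU(-3.0) = 0
ReLU(6.3) = 6.3
Active neurons (>0): 3

3
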